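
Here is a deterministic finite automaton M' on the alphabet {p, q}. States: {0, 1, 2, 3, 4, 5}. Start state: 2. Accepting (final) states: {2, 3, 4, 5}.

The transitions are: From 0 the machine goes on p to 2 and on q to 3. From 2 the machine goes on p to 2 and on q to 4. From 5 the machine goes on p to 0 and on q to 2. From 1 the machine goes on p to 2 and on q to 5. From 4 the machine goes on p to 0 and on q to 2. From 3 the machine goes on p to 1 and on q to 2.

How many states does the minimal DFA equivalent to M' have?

3

Initial partition by acceptance: {2,3,4,5} | {0,1}.
On input p, block {2,3,4,5} splits into {3,4,5} and {2}.
Stable partition: {3,4,5} | {0,1} | {2} — 3 equivalence classes.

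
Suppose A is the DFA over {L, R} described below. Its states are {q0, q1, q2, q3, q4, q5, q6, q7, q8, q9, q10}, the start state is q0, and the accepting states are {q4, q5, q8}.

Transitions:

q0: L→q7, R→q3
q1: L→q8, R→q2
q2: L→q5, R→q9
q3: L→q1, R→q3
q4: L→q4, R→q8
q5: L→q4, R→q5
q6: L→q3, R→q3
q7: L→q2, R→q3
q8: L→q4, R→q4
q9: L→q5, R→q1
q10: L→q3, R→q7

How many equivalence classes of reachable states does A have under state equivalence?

First remove the unreachable states {q6,q10}; 9 states remain.
P0 = {q4,q5,q8} | {q0,q1,q2,q3,q7,q9}.
On input L, block {q0,q1,q2,q3,q7,q9} splits into {q0,q3,q7} and {q1,q2,q9}.
Refine {q0,q3,q7} on symbol L: members go to different blocks, giving {q3,q7} and {q0}.
Stable partition: {q4,q5,q8} | {q3,q7} | {q1,q2,q9} | {q0} — 4 equivalence classes.

4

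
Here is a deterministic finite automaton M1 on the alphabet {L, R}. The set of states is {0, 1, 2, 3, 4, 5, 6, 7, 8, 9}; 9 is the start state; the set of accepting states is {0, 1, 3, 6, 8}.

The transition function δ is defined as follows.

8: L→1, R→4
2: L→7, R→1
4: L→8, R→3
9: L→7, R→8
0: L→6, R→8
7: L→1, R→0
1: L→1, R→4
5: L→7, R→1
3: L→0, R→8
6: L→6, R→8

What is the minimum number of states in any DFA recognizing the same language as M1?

4

Reachable states from the start: {0,1,3,4,6,7,8,9}. Unreachable: {2,5} — drop them.
Start with accepting vs non-accepting: {0,1,3,6,8} | {4,7,9}.
Refine {0,1,3,6,8} on symbol R: members go to different blocks, giving {0,3,6} and {1,8}.
Split {4,7,9} by δ(·,L) → {4,7} and {9}.
No further refinement is possible. Final partition (4 blocks): {0,3,6} | {4,7} | {1,8} | {9}.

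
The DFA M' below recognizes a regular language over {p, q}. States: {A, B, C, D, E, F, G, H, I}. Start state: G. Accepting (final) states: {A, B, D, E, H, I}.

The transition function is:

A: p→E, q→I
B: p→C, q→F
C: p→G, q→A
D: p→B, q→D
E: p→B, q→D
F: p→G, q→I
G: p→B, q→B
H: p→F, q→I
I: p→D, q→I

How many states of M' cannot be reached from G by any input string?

Starting at G and following transitions, the reachable set is {A, B, C, D, E, F, G, I}. That leaves H unreachable — 1 in total.

1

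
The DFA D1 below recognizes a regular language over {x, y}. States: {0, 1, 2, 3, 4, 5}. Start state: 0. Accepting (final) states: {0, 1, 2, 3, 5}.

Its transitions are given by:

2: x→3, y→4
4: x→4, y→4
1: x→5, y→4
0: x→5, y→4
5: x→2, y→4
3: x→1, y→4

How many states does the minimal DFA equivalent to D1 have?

Every state is reachable, so we keep all 6.
P0 = {0,1,2,3,5} | {4}.
No further refinement is possible. Final partition (2 blocks): {0,1,2,3,5} | {4}.

2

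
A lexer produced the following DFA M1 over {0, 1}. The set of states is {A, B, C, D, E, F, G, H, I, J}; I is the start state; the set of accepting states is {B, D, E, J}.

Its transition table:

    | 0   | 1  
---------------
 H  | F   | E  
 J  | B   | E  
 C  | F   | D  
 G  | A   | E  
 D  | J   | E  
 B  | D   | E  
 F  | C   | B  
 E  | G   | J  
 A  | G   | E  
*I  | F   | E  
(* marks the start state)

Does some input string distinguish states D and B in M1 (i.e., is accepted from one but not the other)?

No

Reachable states from the start: {A,B,C,D,E,F,G,I,J}. Unreachable: {H} — drop them.
Start with accepting vs non-accepting: {B,D,E,J} | {A,C,F,G,I}.
Refine {B,D,E,J} on symbol 0: members go to different blocks, giving {B,D,J} and {E}.
On input 1, block {A,C,F,G,I} splits into {A,G,I} and {C,F}.
Refine {A,G,I} on symbol 0: members go to different blocks, giving {A,G} and {I}.
The partition is now stable with 5 blocks: {B,D,J} | {A,G} | {E} | {C,F} | {I}.
D and B lie in the same block of the stable partition, so they are equivalent — no string distinguishes them.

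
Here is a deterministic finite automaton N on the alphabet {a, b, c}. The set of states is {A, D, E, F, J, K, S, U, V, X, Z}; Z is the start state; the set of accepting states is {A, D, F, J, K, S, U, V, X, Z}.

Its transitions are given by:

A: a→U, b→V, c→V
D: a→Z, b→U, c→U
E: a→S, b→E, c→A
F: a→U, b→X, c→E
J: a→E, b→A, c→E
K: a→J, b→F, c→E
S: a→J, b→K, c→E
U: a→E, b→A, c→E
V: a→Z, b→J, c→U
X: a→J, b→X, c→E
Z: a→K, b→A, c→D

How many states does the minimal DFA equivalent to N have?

6

Every state is reachable, so we keep all 11.
Initial partition by acceptance: {A,D,F,J,K,S,U,V,X,Z} | {E}.
Split {A,D,F,J,K,S,U,V,X,Z} by δ(·,a) → {A,D,F,K,S,V,X,Z} and {J,U}.
On input a, block {A,D,F,K,S,V,X,Z} splits into {A,F,K,S,X} and {D,V,Z}.
On input b, block {A,F,K,S,X} splits into {F,K,S,X} and {A}.
On input a, block {D,V,Z} splits into {D,V} and {Z}.
No further refinement is possible. Final partition (6 blocks): {F,K,S,X} | {E} | {J,U} | {D,V} | {A} | {Z}.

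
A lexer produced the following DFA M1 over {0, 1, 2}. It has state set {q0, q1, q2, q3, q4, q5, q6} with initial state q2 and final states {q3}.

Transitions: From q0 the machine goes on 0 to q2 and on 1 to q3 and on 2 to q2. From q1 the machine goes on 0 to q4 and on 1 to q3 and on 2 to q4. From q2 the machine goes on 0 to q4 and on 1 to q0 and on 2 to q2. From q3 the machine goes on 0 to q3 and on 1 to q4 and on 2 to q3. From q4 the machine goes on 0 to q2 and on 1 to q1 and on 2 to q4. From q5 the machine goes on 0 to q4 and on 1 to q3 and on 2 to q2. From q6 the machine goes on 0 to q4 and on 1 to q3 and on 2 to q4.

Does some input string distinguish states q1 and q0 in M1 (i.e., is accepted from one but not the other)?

States {q5,q6} cannot be reached from the start state, so discard them.
P0 = {q3} | {q0,q1,q2,q4}.
On input 1, block {q0,q1,q2,q4} splits into {q0,q1} and {q2,q4}.
Stable partition: {q3} | {q0,q1} | {q2,q4} — 3 equivalence classes.
q1 and q0 lie in the same block of the stable partition, so they are equivalent — no string distinguishes them.

No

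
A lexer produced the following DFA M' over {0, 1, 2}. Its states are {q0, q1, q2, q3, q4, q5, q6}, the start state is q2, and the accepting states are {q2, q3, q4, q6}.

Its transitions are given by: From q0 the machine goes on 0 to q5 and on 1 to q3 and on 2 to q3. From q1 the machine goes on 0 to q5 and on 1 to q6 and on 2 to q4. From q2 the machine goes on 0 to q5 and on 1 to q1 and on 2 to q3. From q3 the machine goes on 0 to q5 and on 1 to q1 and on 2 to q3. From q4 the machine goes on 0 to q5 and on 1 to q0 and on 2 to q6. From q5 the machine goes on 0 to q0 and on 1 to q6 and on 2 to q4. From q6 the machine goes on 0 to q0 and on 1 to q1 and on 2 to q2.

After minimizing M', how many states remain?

2

All states are reachable from the start state.
Initial partition by acceptance: {q2,q3,q4,q6} | {q0,q1,q5}.
Stable partition: {q2,q3,q4,q6} | {q0,q1,q5} — 2 equivalence classes.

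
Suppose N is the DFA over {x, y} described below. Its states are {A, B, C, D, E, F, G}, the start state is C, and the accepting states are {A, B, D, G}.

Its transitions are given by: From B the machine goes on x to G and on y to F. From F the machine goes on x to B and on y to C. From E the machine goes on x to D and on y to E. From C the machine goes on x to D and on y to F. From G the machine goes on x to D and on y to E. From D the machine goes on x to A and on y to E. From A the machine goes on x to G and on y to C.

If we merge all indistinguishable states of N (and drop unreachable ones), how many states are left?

All states are reachable from the start state.
Initial partition by acceptance: {A,B,D,G} | {C,E,F}.
The partition is now stable with 2 blocks: {A,B,D,G} | {C,E,F}.

2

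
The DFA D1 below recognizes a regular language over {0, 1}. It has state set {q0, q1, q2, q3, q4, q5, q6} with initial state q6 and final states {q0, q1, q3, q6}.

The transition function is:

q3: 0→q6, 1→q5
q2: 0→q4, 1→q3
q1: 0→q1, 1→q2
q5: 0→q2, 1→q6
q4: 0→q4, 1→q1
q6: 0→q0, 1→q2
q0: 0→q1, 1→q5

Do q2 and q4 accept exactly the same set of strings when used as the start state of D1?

Yes

All states are reachable from the start state.
Start with accepting vs non-accepting: {q0,q1,q3,q6} | {q2,q4,q5}.
Stable partition: {q0,q1,q3,q6} | {q2,q4,q5} — 2 equivalence classes.
q2 and q4 lie in the same block of the stable partition, so they are equivalent — no string distinguishes them.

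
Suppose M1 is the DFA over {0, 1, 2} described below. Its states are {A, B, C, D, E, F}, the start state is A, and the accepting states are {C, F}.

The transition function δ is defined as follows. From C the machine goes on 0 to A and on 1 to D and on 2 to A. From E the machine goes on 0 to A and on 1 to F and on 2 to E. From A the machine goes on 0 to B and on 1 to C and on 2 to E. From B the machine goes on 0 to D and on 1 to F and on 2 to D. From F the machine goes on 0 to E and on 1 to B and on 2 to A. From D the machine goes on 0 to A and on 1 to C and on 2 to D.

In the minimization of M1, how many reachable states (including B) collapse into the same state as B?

4

All states are reachable from the start state.
Initial partition by acceptance: {C,F} | {A,B,D,E}.
Stable partition: {C,F} | {A,B,D,E} — 2 equivalence classes.
The equivalence class containing B is {A,B,D,E}, of size 4.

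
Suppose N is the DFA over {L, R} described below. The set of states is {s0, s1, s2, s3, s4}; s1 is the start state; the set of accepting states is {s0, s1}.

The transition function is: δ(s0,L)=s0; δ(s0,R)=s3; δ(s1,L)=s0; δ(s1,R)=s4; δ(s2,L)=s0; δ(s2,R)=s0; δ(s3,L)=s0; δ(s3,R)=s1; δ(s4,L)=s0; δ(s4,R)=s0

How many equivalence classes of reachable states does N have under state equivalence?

2

States {s2} cannot be reached from the start state, so discard them.
P0 = {s0,s1} | {s3,s4}.
No further refinement is possible. Final partition (2 blocks): {s0,s1} | {s3,s4}.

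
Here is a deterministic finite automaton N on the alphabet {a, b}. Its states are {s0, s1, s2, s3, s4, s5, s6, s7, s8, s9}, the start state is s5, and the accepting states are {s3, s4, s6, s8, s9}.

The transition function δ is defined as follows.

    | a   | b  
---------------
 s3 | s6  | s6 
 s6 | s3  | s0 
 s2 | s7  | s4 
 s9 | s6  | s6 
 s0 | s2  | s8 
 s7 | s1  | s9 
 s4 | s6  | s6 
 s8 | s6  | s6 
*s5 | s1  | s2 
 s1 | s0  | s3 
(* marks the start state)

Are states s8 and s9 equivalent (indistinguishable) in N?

Every state is reachable, so we keep all 10.
Start with accepting vs non-accepting: {s3,s4,s6,s8,s9} | {s0,s1,s2,s5,s7}.
Refine {s3,s4,s6,s8,s9} on symbol b: members go to different blocks, giving {s3,s4,s8,s9} and {s6}.
Split {s0,s1,s2,s5,s7} by δ(·,b) → {s0,s1,s2,s7} and {s5}.
No further refinement is possible. Final partition (4 blocks): {s3,s4,s8,s9} | {s0,s1,s2,s7} | {s6} | {s5}.
s8 and s9 lie in the same block of the stable partition, so they are equivalent — no string distinguishes them.

Yes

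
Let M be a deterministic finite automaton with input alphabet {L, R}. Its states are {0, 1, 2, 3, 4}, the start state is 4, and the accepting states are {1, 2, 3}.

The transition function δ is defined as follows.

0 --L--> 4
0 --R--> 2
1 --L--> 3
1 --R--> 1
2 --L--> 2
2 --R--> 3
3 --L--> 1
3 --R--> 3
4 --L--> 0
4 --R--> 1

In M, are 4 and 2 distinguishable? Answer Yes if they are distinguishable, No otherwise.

Start with accepting vs non-accepting: {1,2,3} | {0,4}.
No further refinement is possible. Final partition (2 blocks): {1,2,3} | {0,4}.
4 and 2 end up in different blocks, so they are distinguishable. For instance, the string 'ε' is accepted from only 2.

Yes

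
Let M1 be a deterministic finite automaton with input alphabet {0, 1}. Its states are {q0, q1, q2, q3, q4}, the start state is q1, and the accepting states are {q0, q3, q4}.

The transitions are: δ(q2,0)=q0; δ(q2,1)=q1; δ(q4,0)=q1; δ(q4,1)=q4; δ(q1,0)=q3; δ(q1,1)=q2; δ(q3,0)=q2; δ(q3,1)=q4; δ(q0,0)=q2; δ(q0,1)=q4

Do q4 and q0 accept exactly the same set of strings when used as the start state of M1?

Every state is reachable, so we keep all 5.
Initial partition by acceptance: {q0,q3,q4} | {q1,q2}.
Stable partition: {q0,q3,q4} | {q1,q2} — 2 equivalence classes.
q4 and q0 lie in the same block of the stable partition, so they are equivalent — no string distinguishes them.

Yes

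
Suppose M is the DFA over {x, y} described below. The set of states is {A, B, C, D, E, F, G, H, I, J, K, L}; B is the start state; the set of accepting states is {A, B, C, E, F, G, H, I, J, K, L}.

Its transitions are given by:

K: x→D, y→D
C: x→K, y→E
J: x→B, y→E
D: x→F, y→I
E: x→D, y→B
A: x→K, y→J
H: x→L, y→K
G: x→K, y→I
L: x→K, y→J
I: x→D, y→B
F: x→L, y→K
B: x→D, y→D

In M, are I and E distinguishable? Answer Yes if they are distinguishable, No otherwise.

Reachable states from the start: {B,D,E,F,I,J,K,L}. Unreachable: {A,C,G,H} — drop them.
P0 = {B,E,F,I,J,K,L} | {D}.
On input x, block {B,E,F,I,J,K,L} splits into {B,E,I,K} and {F,J,L}.
On input y, block {B,E,I,K} splits into {B,K} and {E,I}.
On input x, block {F,J,L} splits into {J,L} and {F}.
Refine {J,L} on symbol y: members go to different blocks, giving {J} and {L}.
No further refinement is possible. Final partition (6 blocks): {B,K} | {D} | {J} | {E,I} | {F} | {L}.
I and E lie in the same block of the stable partition, so they are equivalent — no string distinguishes them.

No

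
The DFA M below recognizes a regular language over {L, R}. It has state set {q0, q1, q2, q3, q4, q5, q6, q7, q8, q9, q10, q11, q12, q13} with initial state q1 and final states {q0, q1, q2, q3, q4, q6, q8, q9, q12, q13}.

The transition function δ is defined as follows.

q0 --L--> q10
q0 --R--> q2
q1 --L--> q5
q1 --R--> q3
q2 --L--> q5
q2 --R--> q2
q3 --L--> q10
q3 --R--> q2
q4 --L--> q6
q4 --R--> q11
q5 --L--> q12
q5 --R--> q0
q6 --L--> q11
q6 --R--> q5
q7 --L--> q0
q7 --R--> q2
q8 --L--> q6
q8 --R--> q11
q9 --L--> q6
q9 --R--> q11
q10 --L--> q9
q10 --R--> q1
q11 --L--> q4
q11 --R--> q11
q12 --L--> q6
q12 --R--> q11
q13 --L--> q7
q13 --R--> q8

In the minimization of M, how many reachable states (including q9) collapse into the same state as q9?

Reachable states from the start: {q0,q1,q2,q3,q4,q5,q6,q9,q10,q11,q12}. Unreachable: {q7,q8,q13} — drop them.
Start with accepting vs non-accepting: {q0,q1,q2,q3,q4,q6,q9,q12} | {q5,q10,q11}.
On input L, block {q0,q1,q2,q3,q4,q6,q9,q12} splits into {q0,q1,q2,q3,q6} and {q4,q9,q12}.
Split {q0,q1,q2,q3,q6} by δ(·,R) → {q0,q1,q2,q3} and {q6}.
Refine {q5,q10,q11} on symbol R: members go to different blocks, giving {q5,q10} and {q11}.
No further refinement is possible. Final partition (5 blocks): {q0,q1,q2,q3} | {q5,q10} | {q4,q9,q12} | {q6} | {q11}.
The equivalence class containing q9 is {q4,q9,q12}, of size 3.

3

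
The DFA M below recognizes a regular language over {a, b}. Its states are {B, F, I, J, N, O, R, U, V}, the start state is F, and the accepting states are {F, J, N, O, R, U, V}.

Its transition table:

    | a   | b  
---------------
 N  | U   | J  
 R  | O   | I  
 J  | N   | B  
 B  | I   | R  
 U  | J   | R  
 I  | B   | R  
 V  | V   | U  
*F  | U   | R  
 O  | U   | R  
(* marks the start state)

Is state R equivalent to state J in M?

States {V} cannot be reached from the start state, so discard them.
P0 = {F,J,N,O,R,U} | {B,I}.
On input b, block {F,J,N,O,R,U} splits into {F,N,O,U} and {J,R}.
Split {F,N,O,U} by δ(·,a) → {F,N,O} and {U}.
No further refinement is possible. Final partition (4 blocks): {F,N,O} | {B,I} | {J,R} | {U}.
R and J lie in the same block of the stable partition, so they are equivalent — no string distinguishes them.

Yes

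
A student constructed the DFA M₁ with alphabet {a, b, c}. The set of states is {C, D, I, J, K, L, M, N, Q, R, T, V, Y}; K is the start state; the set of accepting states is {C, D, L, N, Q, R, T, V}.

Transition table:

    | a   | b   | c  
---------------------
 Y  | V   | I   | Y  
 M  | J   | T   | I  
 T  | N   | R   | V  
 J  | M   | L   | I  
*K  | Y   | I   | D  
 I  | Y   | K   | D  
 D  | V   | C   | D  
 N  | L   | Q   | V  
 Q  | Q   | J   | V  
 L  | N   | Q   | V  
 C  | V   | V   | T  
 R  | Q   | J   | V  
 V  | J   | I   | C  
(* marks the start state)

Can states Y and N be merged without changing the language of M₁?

All states are reachable from the start state.
Initial partition by acceptance: {C,D,L,N,Q,R,T,V} | {I,J,K,M,Y}.
Split {C,D,L,N,Q,R,T,V} by δ(·,a) → {C,D,L,N,Q,R,T} and {V}.
Refine {C,D,L,N,Q,R,T} on symbol a: members go to different blocks, giving {L,N,Q,R,T} and {C,D}.
Refine {L,N,Q,R,T} on symbol b: members go to different blocks, giving {L,N,T} and {Q,R}.
On input a, block {I,J,K,M,Y} splits into {I,J,K,M} and {Y}.
Refine {I,J,K,M} on symbol a: members go to different blocks, giving {I,K} and {J,M}.
Split {C,D} by δ(·,b) → {D} and {C}.
No further refinement is possible. Final partition (8 blocks): {L,N,T} | {I,K} | {V} | {D} | {Q,R} | {Y} | {J,M} | {C}.
Y and N end up in different blocks, so they are distinguishable. For instance, the string 'ε' is accepted from only N.

No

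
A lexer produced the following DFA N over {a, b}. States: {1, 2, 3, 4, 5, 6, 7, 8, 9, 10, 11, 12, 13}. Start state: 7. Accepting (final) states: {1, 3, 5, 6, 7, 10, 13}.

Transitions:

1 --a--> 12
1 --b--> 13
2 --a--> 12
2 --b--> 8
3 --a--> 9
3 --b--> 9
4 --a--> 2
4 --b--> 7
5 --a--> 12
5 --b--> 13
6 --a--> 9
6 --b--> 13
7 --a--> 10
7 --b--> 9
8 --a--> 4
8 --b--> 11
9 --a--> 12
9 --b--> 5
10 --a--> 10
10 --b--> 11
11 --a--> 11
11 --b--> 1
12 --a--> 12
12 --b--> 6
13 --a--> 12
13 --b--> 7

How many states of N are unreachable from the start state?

Starting at 7 and following transitions, the reachable set is {1, 5, 6, 7, 9, 10, 11, 12, 13}. That leaves 2, 3, 4, 8 unreachable — 4 in total.

4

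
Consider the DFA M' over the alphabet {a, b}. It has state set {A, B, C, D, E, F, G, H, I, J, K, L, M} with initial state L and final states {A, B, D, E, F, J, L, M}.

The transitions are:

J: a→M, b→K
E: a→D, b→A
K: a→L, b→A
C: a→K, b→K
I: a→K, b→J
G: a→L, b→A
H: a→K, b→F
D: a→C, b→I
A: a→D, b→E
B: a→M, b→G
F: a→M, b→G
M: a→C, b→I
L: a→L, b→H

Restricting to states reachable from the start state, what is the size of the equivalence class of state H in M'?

2

First remove the unreachable states {B}; 12 states remain.
P0 = {A,D,E,F,J,L,M} | {C,G,H,I,K}.
On input a, block {A,D,E,F,J,L,M} splits into {A,E,F,J,L} and {D,M}.
On input a, block {A,E,F,J,L} splits into {A,E,F,J} and {L}.
Split {A,E,F,J} by δ(·,b) → {A,E} and {F,J}.
Refine {C,G,H,I,K} on symbol a: members go to different blocks, giving {C,H,I} and {G,K}.
Split {C,H,I} by δ(·,b) → {H,I} and {C}.
No further refinement is possible. Final partition (7 blocks): {A,E} | {H,I} | {D,M} | {L} | {F,J} | {G,K} | {C}.
The equivalence class containing H is {H,I}, of size 2.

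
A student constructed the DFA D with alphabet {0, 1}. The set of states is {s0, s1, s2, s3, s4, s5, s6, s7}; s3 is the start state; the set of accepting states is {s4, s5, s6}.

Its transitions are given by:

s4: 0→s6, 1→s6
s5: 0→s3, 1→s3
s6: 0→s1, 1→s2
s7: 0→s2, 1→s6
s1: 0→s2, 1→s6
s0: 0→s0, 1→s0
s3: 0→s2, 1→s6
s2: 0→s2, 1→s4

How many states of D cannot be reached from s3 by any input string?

Starting at s3 and following transitions, the reachable set is {s1, s2, s3, s4, s6}. That leaves s0, s5, s7 unreachable — 3 in total.

3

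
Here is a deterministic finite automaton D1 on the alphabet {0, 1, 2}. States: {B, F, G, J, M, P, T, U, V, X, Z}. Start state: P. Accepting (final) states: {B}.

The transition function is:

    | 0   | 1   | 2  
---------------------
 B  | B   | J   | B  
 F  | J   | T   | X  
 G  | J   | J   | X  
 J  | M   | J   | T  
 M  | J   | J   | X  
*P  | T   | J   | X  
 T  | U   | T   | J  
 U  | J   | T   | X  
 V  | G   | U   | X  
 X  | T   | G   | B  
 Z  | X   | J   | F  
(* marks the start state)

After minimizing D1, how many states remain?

First remove the unreachable states {F,V,Z}; 8 states remain.
Start with accepting vs non-accepting: {B} | {G,J,M,P,T,U,X}.
Split {G,J,M,P,T,U,X} by δ(·,2) → {G,J,M,P,T,U} and {X}.
Split {G,J,M,P,T,U} by δ(·,2) → {G,M,P,U} and {J,T}.
Stable partition: {B} | {G,M,P,U} | {X} | {J,T} — 4 equivalence classes.

4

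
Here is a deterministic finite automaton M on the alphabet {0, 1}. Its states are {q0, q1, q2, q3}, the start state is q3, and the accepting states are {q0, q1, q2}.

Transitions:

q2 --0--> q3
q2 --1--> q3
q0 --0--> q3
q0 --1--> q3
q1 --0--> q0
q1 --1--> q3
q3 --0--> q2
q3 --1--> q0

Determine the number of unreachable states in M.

No path from q3 leads to q1; the other 3 states are all reachable.

1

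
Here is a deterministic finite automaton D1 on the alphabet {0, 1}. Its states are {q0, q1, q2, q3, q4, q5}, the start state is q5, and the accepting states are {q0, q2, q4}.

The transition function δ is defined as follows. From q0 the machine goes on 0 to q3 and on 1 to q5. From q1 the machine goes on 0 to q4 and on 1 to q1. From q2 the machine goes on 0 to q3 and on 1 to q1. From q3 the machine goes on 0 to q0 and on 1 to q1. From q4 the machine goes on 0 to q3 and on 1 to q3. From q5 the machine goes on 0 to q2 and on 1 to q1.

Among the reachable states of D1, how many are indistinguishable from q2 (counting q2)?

All states are reachable from the start state.
Start with accepting vs non-accepting: {q0,q2,q4} | {q1,q3,q5}.
Stable partition: {q0,q2,q4} | {q1,q3,q5} — 2 equivalence classes.
State q2 belongs to the block {q0,q2,q4}, which has 3 states.

3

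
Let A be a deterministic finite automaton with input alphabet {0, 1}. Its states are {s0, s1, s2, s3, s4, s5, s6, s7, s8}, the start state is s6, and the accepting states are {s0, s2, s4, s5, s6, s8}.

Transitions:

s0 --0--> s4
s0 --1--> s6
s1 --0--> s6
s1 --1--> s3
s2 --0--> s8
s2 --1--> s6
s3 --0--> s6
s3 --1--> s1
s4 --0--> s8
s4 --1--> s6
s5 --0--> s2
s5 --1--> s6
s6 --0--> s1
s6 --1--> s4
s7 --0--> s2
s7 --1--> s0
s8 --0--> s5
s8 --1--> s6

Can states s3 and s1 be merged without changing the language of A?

Reachable states from the start: {s1,s2,s3,s4,s5,s6,s8}. Unreachable: {s0,s7} — drop them.
Initial partition by acceptance: {s2,s4,s5,s6,s8} | {s1,s3}.
Refine {s2,s4,s5,s6,s8} on symbol 0: members go to different blocks, giving {s2,s4,s5,s8} and {s6}.
The partition is now stable with 3 blocks: {s2,s4,s5,s8} | {s1,s3} | {s6}.
s3 and s1 lie in the same block of the stable partition, so they are equivalent — no string distinguishes them.

Yes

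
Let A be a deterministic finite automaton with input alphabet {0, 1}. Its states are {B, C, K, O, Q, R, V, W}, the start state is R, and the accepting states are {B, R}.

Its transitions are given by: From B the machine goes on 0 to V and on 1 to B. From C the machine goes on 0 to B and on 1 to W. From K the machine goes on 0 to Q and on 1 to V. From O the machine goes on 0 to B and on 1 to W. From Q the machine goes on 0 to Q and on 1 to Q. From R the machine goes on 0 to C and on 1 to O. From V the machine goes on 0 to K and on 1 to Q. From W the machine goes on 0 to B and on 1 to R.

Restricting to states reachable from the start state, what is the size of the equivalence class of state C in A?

Start with accepting vs non-accepting: {B,R} | {C,K,O,Q,V,W}.
Split {B,R} by δ(·,1) → {B} and {R}.
On input 0, block {C,K,O,Q,V,W} splits into {K,Q,V} and {C,O,W}.
On input 1, block {C,O,W} splits into {C,O} and {W}.
No further refinement is possible. Final partition (5 blocks): {B} | {K,Q,V} | {R} | {C,O} | {W}.
State C belongs to the block {C,O}, which has 2 states.

2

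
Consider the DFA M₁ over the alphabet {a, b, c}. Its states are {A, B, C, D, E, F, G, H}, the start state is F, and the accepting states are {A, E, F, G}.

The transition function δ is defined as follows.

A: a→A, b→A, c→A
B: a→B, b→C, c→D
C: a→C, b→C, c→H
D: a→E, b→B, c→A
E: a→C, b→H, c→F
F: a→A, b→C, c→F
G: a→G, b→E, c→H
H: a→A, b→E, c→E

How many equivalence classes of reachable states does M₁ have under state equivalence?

First remove the unreachable states {B,D,G}; 5 states remain.
Initial partition by acceptance: {A,E,F} | {C,H}.
On input a, block {A,E,F} splits into {A,F} and {E}.
Refine {A,F} on symbol b: members go to different blocks, giving {A} and {F}.
Refine {C,H} on symbol a: members go to different blocks, giving {C} and {H}.
No further refinement is possible. Final partition (5 blocks): {A} | {C} | {E} | {F} | {H}.

5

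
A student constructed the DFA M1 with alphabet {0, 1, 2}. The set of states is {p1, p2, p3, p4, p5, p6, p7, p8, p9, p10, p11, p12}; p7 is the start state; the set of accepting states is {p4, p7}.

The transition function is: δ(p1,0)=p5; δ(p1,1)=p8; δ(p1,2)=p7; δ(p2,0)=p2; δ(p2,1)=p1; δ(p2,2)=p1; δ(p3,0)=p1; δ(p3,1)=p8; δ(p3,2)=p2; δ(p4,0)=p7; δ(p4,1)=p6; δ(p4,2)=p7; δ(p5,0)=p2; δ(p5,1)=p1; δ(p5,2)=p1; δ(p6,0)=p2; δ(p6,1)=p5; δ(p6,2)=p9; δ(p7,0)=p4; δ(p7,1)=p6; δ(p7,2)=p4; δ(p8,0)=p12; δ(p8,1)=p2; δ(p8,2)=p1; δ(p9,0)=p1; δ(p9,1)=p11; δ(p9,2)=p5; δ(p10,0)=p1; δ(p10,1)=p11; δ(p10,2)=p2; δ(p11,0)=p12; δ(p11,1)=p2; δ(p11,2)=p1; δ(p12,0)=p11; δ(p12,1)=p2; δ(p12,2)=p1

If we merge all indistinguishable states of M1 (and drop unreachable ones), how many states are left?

First remove the unreachable states {p3,p10}; 10 states remain.
P0 = {p4,p7} | {p1,p2,p5,p6,p8,p9,p11,p12}.
On input 2, block {p1,p2,p5,p6,p8,p9,p11,p12} splits into {p2,p5,p6,p8,p9,p11,p12} and {p1}.
On input 0, block {p2,p5,p6,p8,p9,p11,p12} splits into {p2,p5,p6,p8,p11,p12} and {p9}.
On input 1, block {p2,p5,p6,p8,p11,p12} splits into {p6,p8,p11,p12} and {p2,p5}.
Split {p6,p8,p11,p12} by δ(·,0) → {p8,p11,p12} and {p6}.
The partition is now stable with 6 blocks: {p4,p7} | {p8,p11,p12} | {p1} | {p9} | {p2,p5} | {p6}.

6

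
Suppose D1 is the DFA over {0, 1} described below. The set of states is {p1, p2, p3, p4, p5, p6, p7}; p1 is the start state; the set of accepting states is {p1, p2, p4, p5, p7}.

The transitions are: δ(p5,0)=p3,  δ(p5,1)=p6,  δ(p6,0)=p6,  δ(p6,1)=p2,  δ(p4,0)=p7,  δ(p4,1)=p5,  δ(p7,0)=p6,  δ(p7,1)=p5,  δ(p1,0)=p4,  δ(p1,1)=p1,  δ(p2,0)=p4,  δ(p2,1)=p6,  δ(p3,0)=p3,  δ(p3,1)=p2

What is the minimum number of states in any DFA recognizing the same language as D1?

Every state is reachable, so we keep all 7.
P0 = {p1,p2,p4,p5,p7} | {p3,p6}.
Split {p1,p2,p4,p5,p7} by δ(·,0) → {p1,p2,p4} and {p5,p7}.
On input 0, block {p1,p2,p4} splits into {p1,p2} and {p4}.
Refine {p1,p2} on symbol 1: members go to different blocks, giving {p1} and {p2}.
Split {p5,p7} by δ(·,1) → {p5} and {p7}.
Stable partition: {p1} | {p3,p6} | {p5} | {p4} | {p2} | {p7} — 6 equivalence classes.

6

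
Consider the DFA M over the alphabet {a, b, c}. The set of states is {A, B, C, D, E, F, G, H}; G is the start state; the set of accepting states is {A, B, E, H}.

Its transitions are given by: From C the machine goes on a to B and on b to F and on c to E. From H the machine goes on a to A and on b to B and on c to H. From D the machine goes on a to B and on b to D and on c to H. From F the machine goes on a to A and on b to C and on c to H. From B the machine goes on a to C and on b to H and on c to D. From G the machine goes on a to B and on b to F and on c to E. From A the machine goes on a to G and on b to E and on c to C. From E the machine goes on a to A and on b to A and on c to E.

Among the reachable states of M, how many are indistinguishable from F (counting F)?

All states are reachable from the start state.
Start with accepting vs non-accepting: {A,B,E,H} | {C,D,F,G}.
Split {A,B,E,H} by δ(·,a) → {A,B} and {E,H}.
No further refinement is possible. Final partition (3 blocks): {A,B} | {C,D,F,G} | {E,H}.
State F belongs to the block {C,D,F,G}, which has 4 states.

4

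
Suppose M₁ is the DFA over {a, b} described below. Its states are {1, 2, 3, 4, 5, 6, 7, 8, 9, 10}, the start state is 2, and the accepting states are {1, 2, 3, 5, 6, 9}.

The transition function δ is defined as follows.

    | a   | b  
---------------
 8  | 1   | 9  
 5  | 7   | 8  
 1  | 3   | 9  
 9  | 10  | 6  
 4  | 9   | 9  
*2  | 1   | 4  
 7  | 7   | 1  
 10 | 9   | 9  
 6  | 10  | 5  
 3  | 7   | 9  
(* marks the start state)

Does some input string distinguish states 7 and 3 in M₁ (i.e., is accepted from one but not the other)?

All states are reachable from the start state.
Start with accepting vs non-accepting: {1,2,3,5,6,9} | {4,7,8,10}.
On input a, block {1,2,3,5,6,9} splits into {3,5,6,9} and {1,2}.
Split {3,5,6,9} by δ(·,b) → {3,6,9} and {5}.
On input b, block {3,6,9} splits into {3,9} and {6}.
Split {3,9} by δ(·,b) → {3} and {9}.
Refine {4,7,8,10} on symbol a: members go to different blocks, giving {4,10} and {7} and {8}.
On input a, block {1,2} splits into {1} and {2}.
Stable partition: {3} | {4,10} | {1} | {5} | {6} | {9} | {7} | {8} | {2} — 9 equivalence classes.
7 and 3 end up in different blocks, so they are distinguishable. For instance, the string 'ε' is accepted from only 3.

Yes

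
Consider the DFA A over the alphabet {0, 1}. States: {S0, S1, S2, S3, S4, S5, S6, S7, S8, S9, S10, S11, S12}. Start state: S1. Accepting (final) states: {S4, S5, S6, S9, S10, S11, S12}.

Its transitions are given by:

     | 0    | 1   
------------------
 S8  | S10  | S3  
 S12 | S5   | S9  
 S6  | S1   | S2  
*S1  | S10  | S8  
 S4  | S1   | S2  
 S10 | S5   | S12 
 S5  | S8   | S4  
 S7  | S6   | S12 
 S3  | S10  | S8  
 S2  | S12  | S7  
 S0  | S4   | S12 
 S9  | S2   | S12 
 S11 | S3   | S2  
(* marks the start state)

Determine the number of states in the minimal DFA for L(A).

8

Reachable states from the start: {S1,S2,S3,S4,S5,S6,S7,S8,S9,S10,S12}. Unreachable: {S0,S11} — drop them.
Start with accepting vs non-accepting: {S4,S5,S6,S9,S10,S12} | {S1,S2,S3,S7,S8}.
Refine {S4,S5,S6,S9,S10,S12} on symbol 0: members go to different blocks, giving {S4,S5,S6,S9} and {S10,S12}.
Refine {S4,S5,S6,S9} on symbol 1: members go to different blocks, giving {S4,S6} and {S5} and {S9}.
Split {S1,S2,S3,S7,S8} by δ(·,0) → {S1,S2,S3,S8} and {S7}.
Refine {S1,S2,S3,S8} on symbol 1: members go to different blocks, giving {S1,S3,S8} and {S2}.
On input 1, block {S10,S12} splits into {S10} and {S12}.
The partition is now stable with 8 blocks: {S4,S6} | {S1,S3,S8} | {S10} | {S5} | {S9} | {S7} | {S2} | {S12}.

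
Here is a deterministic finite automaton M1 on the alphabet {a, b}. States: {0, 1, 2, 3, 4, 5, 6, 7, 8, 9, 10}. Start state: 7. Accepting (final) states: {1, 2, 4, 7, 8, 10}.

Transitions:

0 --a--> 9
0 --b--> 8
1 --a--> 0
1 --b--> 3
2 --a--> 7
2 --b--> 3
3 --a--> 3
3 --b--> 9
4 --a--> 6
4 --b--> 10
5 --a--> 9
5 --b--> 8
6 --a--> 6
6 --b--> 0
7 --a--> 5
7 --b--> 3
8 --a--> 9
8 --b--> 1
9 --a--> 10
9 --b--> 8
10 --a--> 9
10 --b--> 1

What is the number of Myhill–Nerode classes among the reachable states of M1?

States {2,4,6} cannot be reached from the start state, so discard them.
P0 = {1,7,8,10} | {0,3,5,9}.
On input b, block {1,7,8,10} splits into {1,7} and {8,10}.
Split {0,3,5,9} by δ(·,a) → {0,3,5} and {9}.
Refine {0,3,5} on symbol a: members go to different blocks, giving {0,5} and {3}.
The partition is now stable with 5 blocks: {1,7} | {0,5} | {8,10} | {9} | {3}.

5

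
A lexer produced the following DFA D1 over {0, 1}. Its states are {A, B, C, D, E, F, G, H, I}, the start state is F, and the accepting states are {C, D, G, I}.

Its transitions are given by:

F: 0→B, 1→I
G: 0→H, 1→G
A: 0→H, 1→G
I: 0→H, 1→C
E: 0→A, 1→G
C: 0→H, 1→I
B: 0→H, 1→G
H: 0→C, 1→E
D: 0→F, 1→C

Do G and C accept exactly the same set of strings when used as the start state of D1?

States {D} cannot be reached from the start state, so discard them.
Initial partition by acceptance: {C,G,I} | {A,B,E,F,H}.
Split {A,B,E,F,H} by δ(·,0) → {A,B,E,F} and {H}.
On input 0, block {A,B,E,F} splits into {A,B} and {E,F}.
The partition is now stable with 4 blocks: {C,G,I} | {A,B} | {H} | {E,F}.
G and C lie in the same block of the stable partition, so they are equivalent — no string distinguishes them.

Yes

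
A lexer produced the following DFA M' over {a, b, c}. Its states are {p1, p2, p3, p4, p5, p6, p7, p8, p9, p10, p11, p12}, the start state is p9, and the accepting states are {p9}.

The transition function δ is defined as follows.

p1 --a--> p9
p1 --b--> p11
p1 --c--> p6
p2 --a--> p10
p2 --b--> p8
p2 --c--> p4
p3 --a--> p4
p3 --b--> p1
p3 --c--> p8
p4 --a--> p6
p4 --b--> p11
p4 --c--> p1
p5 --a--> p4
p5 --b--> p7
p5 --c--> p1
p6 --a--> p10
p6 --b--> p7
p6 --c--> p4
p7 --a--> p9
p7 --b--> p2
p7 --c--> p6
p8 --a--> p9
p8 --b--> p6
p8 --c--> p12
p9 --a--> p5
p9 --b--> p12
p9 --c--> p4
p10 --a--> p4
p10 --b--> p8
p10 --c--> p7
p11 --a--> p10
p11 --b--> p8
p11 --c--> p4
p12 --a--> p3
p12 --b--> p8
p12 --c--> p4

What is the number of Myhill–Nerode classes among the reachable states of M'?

All states are reachable from the start state.
Initial partition by acceptance: {p9} | {p1,p2,p3,p4,p5,p6,p7,p8,p10,p11,p12}.
On input a, block {p1,p2,p3,p4,p5,p6,p7,p8,p10,p11,p12} splits into {p2,p3,p4,p5,p6,p10,p11,p12} and {p1,p7,p8}.
Refine {p2,p3,p4,p5,p6,p10,p11,p12} on symbol b: members go to different blocks, giving {p2,p3,p5,p6,p10,p11,p12} and {p4}.
Refine {p2,p3,p5,p6,p10,p11,p12} on symbol a: members go to different blocks, giving {p2,p6,p11,p12} and {p3,p5,p10}.
Stable partition: {p9} | {p2,p6,p11,p12} | {p1,p7,p8} | {p4} | {p3,p5,p10} — 5 equivalence classes.

5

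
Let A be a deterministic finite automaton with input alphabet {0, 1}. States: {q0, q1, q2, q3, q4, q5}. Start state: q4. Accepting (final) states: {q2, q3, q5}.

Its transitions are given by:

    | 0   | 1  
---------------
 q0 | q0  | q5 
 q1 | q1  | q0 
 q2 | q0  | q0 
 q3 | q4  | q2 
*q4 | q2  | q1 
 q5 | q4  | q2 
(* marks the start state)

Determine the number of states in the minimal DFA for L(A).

States {q3} cannot be reached from the start state, so discard them.
Initial partition by acceptance: {q2,q5} | {q0,q1,q4}.
On input 1, block {q2,q5} splits into {q2} and {q5}.
Split {q0,q1,q4} by δ(·,0) → {q0,q1} and {q4}.
On input 1, block {q0,q1} splits into {q0} and {q1}.
No further refinement is possible. Final partition (5 blocks): {q2} | {q0} | {q5} | {q4} | {q1}.

5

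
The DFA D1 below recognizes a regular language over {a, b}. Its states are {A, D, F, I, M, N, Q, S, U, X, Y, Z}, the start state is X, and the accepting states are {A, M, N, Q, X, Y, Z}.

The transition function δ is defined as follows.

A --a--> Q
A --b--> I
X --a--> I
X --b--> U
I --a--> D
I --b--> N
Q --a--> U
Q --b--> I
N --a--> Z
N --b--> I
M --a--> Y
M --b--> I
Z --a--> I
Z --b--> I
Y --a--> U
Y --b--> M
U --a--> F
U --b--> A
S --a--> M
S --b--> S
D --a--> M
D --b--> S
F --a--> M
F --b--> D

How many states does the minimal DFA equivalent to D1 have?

6

P0 = {A,M,N,Q,X,Y,Z} | {D,F,I,S,U}.
On input a, block {A,M,N,Q,X,Y,Z} splits into {Q,X,Y,Z} and {A,M,N}.
On input b, block {Q,X,Y,Z} splits into {Q,X,Z} and {Y}.
Refine {D,F,I,S,U} on symbol a: members go to different blocks, giving {D,F,S} and {I,U}.
On input a, block {A,M,N} splits into {A,N} and {M}.
Stable partition: {Q,X,Z} | {D,F,S} | {A,N} | {Y} | {I,U} | {M} — 6 equivalence classes.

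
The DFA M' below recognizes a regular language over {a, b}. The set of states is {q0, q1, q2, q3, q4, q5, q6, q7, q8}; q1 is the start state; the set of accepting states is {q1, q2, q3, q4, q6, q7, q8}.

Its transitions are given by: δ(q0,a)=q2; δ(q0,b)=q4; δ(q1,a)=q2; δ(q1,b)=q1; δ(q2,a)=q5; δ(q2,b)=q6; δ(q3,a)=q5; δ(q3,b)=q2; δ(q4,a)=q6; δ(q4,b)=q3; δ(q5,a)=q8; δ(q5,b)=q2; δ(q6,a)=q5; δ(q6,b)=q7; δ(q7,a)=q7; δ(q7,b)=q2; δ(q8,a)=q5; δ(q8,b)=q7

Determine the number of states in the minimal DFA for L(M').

Reachable states from the start: {q1,q2,q5,q6,q7,q8}. Unreachable: {q0,q3,q4} — drop them.
Initial partition by acceptance: {q1,q2,q6,q7,q8} | {q5}.
On input a, block {q1,q2,q6,q7,q8} splits into {q2,q6,q8} and {q1,q7}.
On input b, block {q2,q6,q8} splits into {q6,q8} and {q2}.
Split {q1,q7} by δ(·,a) → {q1} and {q7}.
No further refinement is possible. Final partition (5 blocks): {q6,q8} | {q5} | {q1} | {q2} | {q7}.

5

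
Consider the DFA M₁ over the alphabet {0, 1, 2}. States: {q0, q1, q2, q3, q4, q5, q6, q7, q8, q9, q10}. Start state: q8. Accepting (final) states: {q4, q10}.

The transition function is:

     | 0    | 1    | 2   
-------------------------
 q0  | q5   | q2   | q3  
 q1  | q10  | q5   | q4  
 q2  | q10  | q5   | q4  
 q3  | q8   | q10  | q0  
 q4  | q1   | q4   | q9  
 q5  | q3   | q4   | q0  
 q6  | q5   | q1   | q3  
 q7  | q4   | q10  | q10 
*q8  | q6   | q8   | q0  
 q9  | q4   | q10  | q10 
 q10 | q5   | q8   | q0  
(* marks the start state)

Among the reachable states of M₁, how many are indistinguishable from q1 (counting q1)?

2

First remove the unreachable states {q7}; 10 states remain.
P0 = {q4,q10} | {q0,q1,q2,q3,q5,q6,q8,q9}.
Refine {q4,q10} on symbol 1: members go to different blocks, giving {q4} and {q10}.
On input 0, block {q0,q1,q2,q3,q5,q6,q8,q9} splits into {q0,q3,q5,q6,q8} and {q1,q2} and {q9}.
On input 1, block {q0,q3,q5,q6,q8} splits into {q0,q6} and {q3} and {q5} and {q8}.
The partition is now stable with 8 blocks: {q4} | {q0,q6} | {q10} | {q1,q2} | {q9} | {q3} | {q5} | {q8}.
The equivalence class containing q1 is {q1,q2}, of size 2.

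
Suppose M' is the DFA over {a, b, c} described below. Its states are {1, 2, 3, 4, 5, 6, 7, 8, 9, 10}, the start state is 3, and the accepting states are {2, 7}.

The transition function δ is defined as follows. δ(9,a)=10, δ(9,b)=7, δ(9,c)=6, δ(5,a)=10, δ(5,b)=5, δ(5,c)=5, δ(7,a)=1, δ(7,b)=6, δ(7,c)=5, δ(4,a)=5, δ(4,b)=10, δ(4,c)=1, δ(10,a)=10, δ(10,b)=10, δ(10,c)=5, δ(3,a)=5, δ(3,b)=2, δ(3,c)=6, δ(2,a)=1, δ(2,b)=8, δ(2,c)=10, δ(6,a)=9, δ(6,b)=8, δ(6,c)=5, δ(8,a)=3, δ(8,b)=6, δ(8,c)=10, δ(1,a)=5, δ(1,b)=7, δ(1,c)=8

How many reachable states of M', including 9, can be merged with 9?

3

Reachable states from the start: {1,2,3,5,6,7,8,9,10}. Unreachable: {4} — drop them.
Initial partition by acceptance: {2,7} | {1,3,5,6,8,9,10}.
On input b, block {1,3,5,6,8,9,10} splits into {5,6,8,10} and {1,3,9}.
Split {5,6,8,10} by δ(·,a) → {5,10} and {6,8}.
The partition is now stable with 4 blocks: {2,7} | {5,10} | {1,3,9} | {6,8}.
The equivalence class containing 9 is {1,3,9}, of size 3.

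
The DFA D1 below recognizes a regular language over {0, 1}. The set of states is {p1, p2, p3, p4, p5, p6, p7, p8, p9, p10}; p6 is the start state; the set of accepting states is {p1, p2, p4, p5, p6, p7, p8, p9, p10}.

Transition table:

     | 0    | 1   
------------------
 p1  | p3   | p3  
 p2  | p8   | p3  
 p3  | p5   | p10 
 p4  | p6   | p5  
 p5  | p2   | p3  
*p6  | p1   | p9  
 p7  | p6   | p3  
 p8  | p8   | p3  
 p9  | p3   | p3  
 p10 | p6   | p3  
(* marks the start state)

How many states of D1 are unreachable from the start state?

Starting at p6 and following transitions, the reachable set is {p1, p2, p3, p5, p6, p8, p9, p10}. That leaves p4, p7 unreachable — 2 in total.

2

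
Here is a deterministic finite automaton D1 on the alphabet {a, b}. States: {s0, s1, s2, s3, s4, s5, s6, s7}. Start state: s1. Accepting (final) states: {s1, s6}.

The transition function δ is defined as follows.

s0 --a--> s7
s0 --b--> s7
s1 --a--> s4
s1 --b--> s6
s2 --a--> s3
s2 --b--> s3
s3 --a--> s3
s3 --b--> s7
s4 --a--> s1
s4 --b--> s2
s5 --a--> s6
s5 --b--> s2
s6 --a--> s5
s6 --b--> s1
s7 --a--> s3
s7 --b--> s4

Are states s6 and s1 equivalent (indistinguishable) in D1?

Yes

States {s0} cannot be reached from the start state, so discard them.
Start with accepting vs non-accepting: {s1,s6} | {s2,s3,s4,s5,s7}.
Split {s2,s3,s4,s5,s7} by δ(·,a) → {s2,s3,s7} and {s4,s5}.
Split {s2,s3,s7} by δ(·,b) → {s2,s3} and {s7}.
On input b, block {s2,s3} splits into {s2} and {s3}.
Stable partition: {s1,s6} | {s2} | {s4,s5} | {s7} | {s3} — 5 equivalence classes.
s6 and s1 lie in the same block of the stable partition, so they are equivalent — no string distinguishes them.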